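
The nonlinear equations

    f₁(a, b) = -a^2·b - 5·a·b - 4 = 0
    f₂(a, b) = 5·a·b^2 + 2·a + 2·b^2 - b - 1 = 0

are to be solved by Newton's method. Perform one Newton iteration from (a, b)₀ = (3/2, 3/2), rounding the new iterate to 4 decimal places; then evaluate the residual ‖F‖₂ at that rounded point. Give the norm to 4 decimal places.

At (3/2, 3/2): F = (-18.6250, 21.8750).
Jacobian J = [[-2·a·b - 5·b, -a^2 - 5·a], [5·b^2 + 2, 10·a·b + 4·b - 1]].
At the point, J = [[-12.0000, -9.7500], [13.2500, 27.5000]] (det J = -200.8125).
Solving J·Δ = −F gives Δ = (-1.4885, -0.0783).
Then the next iterate is (a, b)₁ = (0.0115, 1.4217).
Re-evaluating at (0.0115, 1.4217): F = (-4.081936, 1.759983), so ‖F‖₂ = 4.4452.

4.4452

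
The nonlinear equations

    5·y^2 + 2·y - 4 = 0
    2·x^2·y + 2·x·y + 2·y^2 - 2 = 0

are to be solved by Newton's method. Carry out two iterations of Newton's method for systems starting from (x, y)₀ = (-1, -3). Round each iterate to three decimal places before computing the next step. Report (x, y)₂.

(-1.191, -1.246)

At (-1, -3): F = (35.000, 16.000).
Jacobian J = [[0, 10·y + 2], [4·x·y + 2·y, 2·x^2 + 2·x + 4·y]].
At the point, J = [[0.000, -28.000], [6.000, -12.000]] (det J = 168.000).
Solving J·Δ = −F gives Δ = (-0.167, 1.250).
Then the next iterate is (x, y)₁ = (-1.167, -1.750).
Round to (-1.167, -1.750) and repeat: F = (7.81250, 3.44289), J = [[0.000, -15.500], [4.669, -6.61022]].
Δ = (-0.024, 0.504), so (x, y)₂ = (-1.191, -1.246).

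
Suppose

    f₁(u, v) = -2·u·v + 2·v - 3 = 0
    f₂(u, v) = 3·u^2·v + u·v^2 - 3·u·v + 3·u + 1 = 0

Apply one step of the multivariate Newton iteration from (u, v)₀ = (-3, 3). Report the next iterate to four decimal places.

At (-3, 3): F = (21.0000, 73.0000).
Jacobian J = [[-2·v, -2·u + 2], [6·u·v + v^2 - 3·v + 3, 3·u^2 + 2·u·v - 3·u]].
At the point, J = [[-6.0000, 8.0000], [-51.0000, 18.0000]] (det J = 300.0000).
Solving J·Δ = −F gives Δ = (0.6867, -2.1100).
Then the next iterate is (u, v)₁ = (-2.3133, 0.8900).

(-2.3133, 0.8900)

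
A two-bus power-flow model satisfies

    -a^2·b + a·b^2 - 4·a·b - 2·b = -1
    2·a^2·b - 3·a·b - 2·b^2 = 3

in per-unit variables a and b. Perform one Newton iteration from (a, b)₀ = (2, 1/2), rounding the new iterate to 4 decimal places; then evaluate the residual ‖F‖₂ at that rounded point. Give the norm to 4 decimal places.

9.3090

At (2, 1/2): F = (-5.5000, -2.5000).
Jacobian J = [[-2·a·b + b^2 - 4·b, -a^2 + 2·a·b - 4·a - 2], [4·a·b - 3·b, 2·a^2 - 3·a - 4·b]].
At the point, J = [[-3.7500, -12.0000], [2.5000, 0.0000]] (det J = 30.0000).
Solving J·Δ = −F gives Δ = (1.0000, -0.7708).
Then the next iterate is (a, b)₁ = (3.0000, -0.2708).
Re-evaluating at (3.0000, -0.2708): F = (7.448398, -5.583865), so ‖F‖₂ = 9.3090.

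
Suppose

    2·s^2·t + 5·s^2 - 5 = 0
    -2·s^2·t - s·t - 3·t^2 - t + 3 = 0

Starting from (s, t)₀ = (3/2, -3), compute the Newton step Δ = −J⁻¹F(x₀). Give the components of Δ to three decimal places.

(-0.520, 1.265)

At (3/2, -3): F = (-7.250, -3.000).
Jacobian J = [[4·s·t + 10·s, 2·s^2], [-4·s·t - t, -2·s^2 - s - 6·t - 1]].
At the point, J = [[-3.000, 4.500], [21.000, 11.000]] (det J = -127.500).
Solving J·Δ = −F gives Δ = (-0.520, 1.265).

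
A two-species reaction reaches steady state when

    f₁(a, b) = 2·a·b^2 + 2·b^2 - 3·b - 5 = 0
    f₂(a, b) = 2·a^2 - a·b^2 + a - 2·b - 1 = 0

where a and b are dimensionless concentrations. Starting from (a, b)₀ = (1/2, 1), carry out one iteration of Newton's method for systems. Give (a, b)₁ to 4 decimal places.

(2.3750, 1.4167)

At (1/2, 1): F = (-5.0000, -2.5000).
Jacobian J = [[2·b^2, 4·a·b + 4·b - 3], [4·a - b^2 + 1, -2·a·b - 2]].
At the point, J = [[2.0000, 3.0000], [2.0000, -3.0000]] (det J = -12.0000).
Solving J·Δ = −F gives Δ = (1.8750, 0.4167).
Then the next iterate is (a, b)₁ = (2.3750, 1.4167).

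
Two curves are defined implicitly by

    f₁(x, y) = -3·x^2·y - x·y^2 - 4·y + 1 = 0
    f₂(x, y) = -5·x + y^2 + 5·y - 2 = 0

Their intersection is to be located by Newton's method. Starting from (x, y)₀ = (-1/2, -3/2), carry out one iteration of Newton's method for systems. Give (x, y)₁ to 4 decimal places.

(-0.7500, 0.2500)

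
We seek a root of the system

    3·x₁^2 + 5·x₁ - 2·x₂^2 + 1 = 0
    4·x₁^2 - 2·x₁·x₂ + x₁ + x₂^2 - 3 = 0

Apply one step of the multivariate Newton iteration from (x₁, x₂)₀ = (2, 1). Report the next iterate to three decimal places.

At (2, 1): F = (21.000, 12.000).
Jacobian J = [[6·x₁ + 5, -4·x₂], [8·x₁ - 2·x₂ + 1, -2·x₁ + 2·x₂]].
At the point, J = [[17.000, -4.000], [15.000, -2.000]] (det J = 26.000).
Solving J·Δ = −F gives Δ = (-0.231, 4.269).
Then the next iterate is (x₁, x₂)₁ = (1.769, 5.269).

(1.769, 5.269)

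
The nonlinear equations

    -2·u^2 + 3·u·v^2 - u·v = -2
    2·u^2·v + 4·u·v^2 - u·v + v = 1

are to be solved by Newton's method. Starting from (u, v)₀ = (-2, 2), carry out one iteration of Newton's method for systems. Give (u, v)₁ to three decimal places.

(-1.280, 1.408)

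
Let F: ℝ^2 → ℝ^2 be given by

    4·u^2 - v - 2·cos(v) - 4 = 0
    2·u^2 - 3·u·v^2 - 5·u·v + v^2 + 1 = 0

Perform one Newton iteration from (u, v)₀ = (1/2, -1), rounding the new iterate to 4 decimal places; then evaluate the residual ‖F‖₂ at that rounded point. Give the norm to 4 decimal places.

294.4888

At (1/2, -1): F = (-3.080605, 3.5000).
Jacobian J = [[8·u, 2·sin(v) - 1], [4·u - 3·v^2 - 5·v, -6·u·v - 5·u + 2·v]].
At the point, J = [[4.0000, -2.682942], [4.0000, -1.5000]] (det J = 4.731768).
Solving J·Δ = −F gives Δ = (-2.9611, -5.5629).
Then the next iterate is (u, v)₁ = (-2.4611, -6.5629).
Re-evaluating at (-2.4611, -6.5629): F = (24.868684, 293.436878), so ‖F‖₂ = 294.4888.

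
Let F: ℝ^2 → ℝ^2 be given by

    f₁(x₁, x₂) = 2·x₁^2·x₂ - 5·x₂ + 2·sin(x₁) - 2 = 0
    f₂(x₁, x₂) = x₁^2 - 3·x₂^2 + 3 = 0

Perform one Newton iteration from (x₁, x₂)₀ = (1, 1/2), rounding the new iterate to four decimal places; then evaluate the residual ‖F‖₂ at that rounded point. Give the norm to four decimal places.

At (1, 1/2): F = (-1.817058, 3.2500).
Jacobian J = [[4·x₁·x₂ + 2·cos(x₁), 2·x₁^2 - 5], [2·x₁, -6·x₂]].
At the point, J = [[3.080605, -3.0000], [2.0000, -3.0000]] (det J = -3.241814).
Solving J·Δ = −F gives Δ = (4.6891, 4.2094).
Then the next iterate is (x₁, x₂)₁ = (5.6891, 4.7094).
Re-evaluating at (5.6891, 4.7094): F = (278.181049, -31.169486), so ‖F‖₂ = 279.9218.

279.9218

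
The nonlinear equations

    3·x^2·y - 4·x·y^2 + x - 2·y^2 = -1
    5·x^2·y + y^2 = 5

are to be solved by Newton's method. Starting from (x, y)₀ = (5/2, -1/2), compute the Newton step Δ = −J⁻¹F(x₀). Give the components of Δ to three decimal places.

(-2.273, -0.266)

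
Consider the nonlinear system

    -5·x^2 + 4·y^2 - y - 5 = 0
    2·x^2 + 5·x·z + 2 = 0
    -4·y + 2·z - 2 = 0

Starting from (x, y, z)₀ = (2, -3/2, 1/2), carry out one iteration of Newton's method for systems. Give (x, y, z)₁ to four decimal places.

(0.4061, -0.1632, 0.6736)

At (2, -3/2, 1/2): F = (-14.5000, 15.0000, 5.0000).
Jacobian J = [[-10·x, 8·y - 1, 0], [4·x + 5·z, 0, 5·x], [0, -4, 2]].
At the point, J = [[-20.0000, -13.0000, 0.0000], [10.5000, 0.0000, 10.0000], [0.0000, -4.0000, 2.0000]] (det J = -527.0000).
Solving J·Δ = −F gives Δ = (-1.5939, 1.3368, 0.1736).
Then the next iterate is (x, y, z)₁ = (0.4061, -0.1632, 0.6736).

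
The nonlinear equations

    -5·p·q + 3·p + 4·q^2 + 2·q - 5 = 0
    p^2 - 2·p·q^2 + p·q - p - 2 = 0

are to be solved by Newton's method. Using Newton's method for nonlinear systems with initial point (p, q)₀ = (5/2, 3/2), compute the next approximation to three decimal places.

At (5/2, 3/2): F = (-4.250, -5.750).
Jacobian J = [[-5·q + 3, -5·p + 8·q + 2], [2·p - 2·q^2 + q - 1, -4·p·q + p]].
At the point, J = [[-4.500, 1.500], [1.000, -12.500]] (det J = 54.750).
Solving J·Δ = −F gives Δ = (-1.128, -0.550).
Then the next iterate is (p, q)₁ = (1.372, 0.950).

(1.372, 0.950)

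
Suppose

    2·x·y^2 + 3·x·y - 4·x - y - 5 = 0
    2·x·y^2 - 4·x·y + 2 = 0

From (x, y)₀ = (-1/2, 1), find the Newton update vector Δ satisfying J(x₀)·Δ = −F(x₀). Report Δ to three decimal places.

(1.500, -1.111)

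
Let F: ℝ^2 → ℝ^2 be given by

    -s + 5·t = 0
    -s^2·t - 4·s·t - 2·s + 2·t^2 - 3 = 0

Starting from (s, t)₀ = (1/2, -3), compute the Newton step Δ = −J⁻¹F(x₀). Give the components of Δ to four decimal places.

(2.3079, 3.5616)

At (1/2, -3): F = (-15.5000, 20.7500).
Jacobian J = [[-1, 5], [-2·s·t - 4·t - 2, -s^2 - 4·s + 4·t]].
At the point, J = [[-1.0000, 5.0000], [13.0000, -14.2500]] (det J = -50.7500).
Solving J·Δ = −F gives Δ = (2.3079, 3.5616).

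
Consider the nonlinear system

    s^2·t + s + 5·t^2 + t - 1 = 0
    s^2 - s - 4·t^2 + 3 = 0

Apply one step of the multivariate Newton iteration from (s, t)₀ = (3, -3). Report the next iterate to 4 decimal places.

At (3, -3): F = (17.0000, -27.0000).
Jacobian J = [[2·s·t + 1, s^2 + 10·t + 1], [2·s - 1, -8·t]].
At the point, J = [[-17.0000, -20.0000], [5.0000, 24.0000]] (det J = -308.0000).
Solving J·Δ = −F gives Δ = (-0.4286, 1.2143).
Then the next iterate is (s, t)₁ = (2.5714, -1.7857).

(2.5714, -1.7857)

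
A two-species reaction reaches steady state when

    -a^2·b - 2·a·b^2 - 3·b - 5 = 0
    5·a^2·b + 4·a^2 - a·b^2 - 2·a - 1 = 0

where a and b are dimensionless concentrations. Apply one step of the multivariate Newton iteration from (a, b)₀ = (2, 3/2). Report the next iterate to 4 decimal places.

At (2, 3/2): F = (-24.5000, 36.5000).
Jacobian J = [[-2·a·b - 2·b^2, -a^2 - 4·a·b - 3], [10·a·b + 8·a - b^2 - 2, 5·a^2 - 2·a·b]].
At the point, J = [[-10.5000, -19.0000], [41.7500, 14.0000]] (det J = 646.2500).
Solving J·Δ = −F gives Δ = (-0.5424, -0.9897).
Then the next iterate is (a, b)₁ = (1.4576, 0.5103).

(1.4576, 0.5103)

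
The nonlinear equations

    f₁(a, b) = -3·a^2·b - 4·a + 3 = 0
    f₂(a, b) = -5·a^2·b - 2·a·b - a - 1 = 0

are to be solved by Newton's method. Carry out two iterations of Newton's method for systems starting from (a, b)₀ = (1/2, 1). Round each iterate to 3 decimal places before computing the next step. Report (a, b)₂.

(1.026, 0.293)

At (1/2, 1): F = (0.250, -3.750).
Jacobian J = [[-6·a·b - 4, -3·a^2], [-10·a·b - 2·b - 1, -5·a^2 - 2·a]].
At the point, J = [[-7.000, -0.750], [-8.000, -2.250]] (det J = 9.750).
Solving J·Δ = −F gives Δ = (0.346, -2.897).
Then the next iterate is (a, b)₁ = (0.846, -1.897).
Round to (0.846, -1.897) and repeat: F = (3.68914, 8.15229), J = [[5.62917, -2.14715], [18.84262, -5.27058]].
Δ = (0.180, 2.190), so (a, b)₂ = (1.026, 0.293).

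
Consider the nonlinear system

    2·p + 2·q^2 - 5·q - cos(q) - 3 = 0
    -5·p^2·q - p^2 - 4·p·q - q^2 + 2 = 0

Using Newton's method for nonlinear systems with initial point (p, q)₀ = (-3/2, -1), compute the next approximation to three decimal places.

(-1.056, -0.863)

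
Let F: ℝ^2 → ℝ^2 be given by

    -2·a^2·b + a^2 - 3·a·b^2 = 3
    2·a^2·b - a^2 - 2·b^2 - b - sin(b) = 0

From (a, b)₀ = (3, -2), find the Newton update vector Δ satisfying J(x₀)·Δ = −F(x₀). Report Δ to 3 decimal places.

(-1.057, 0.723)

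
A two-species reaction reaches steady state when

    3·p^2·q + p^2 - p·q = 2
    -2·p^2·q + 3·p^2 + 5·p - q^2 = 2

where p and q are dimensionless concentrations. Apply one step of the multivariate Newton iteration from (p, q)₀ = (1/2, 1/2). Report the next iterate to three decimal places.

At (1/2, 1/2): F = (-1.625, 0.750).
Jacobian J = [[6·p·q + 2·p - q, 3·p^2 - p], [-4·p·q + 6·p + 5, -2·p^2 - 2·q]].
At the point, J = [[2.000, 0.250], [7.000, -1.500]] (det J = -4.750).
Solving J·Δ = −F gives Δ = (0.474, 2.711).
Then the next iterate is (p, q)₁ = (0.974, 3.211).

(0.974, 3.211)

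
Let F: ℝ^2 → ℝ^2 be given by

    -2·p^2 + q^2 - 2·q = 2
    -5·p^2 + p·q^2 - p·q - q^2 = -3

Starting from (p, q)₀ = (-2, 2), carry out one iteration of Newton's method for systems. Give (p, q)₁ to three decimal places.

(-0.790, 2.161)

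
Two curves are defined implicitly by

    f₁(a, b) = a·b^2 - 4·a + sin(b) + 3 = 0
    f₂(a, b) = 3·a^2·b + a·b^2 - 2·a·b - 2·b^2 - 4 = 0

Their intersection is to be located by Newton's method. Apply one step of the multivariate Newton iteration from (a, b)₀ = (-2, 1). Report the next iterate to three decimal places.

At (-2, 1): F = (9.84147, 8.000).
Jacobian J = [[b^2 - 4, 2·a·b + cos(b)], [6·a·b + b^2 - 2·b, 3·a^2 + 2·a·b - 2·a - 4·b]].
At the point, J = [[-3.000, -3.45970], [-13.000, 8.000]] (det J = -68.97607).
Solving J·Δ = −F gives Δ = (1.543, 1.507).
Then the next iterate is (a, b)₁ = (-0.457, 2.507).

(-0.457, 2.507)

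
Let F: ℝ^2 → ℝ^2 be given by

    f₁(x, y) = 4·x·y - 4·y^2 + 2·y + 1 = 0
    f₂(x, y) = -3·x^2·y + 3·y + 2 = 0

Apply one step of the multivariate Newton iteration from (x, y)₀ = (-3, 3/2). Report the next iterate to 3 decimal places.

(-2.564, 0.573)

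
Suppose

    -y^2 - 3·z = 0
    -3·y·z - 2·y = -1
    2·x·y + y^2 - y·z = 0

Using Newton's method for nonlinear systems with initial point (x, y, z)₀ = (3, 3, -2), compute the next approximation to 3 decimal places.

(0.333, 2.000, -1.000)

At (3, 3, -2): F = (-3.000, 13.000, 33.000).
Jacobian J = [[0, -2·y, -3], [0, -3·z - 2, -3·y], [2·y, 2·x + 2·y - z, -y]].
At the point, J = [[0.000, -6.000, -3.000], [0.000, 4.000, -9.000], [6.000, 14.000, -3.000]] (det J = 396.000).
Solving J·Δ = −F gives Δ = (-2.667, -1.000, 1.000).
Then the next iterate is (x, y, z)₁ = (0.333, 2.000, -1.000).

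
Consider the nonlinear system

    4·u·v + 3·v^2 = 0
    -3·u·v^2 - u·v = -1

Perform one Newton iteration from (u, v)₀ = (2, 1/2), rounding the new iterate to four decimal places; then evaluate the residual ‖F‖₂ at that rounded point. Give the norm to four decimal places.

At (2, 1/2): F = (4.7500, -1.5000).
Jacobian J = [[4·v, 4·u + 6·v], [-3·v^2 - v, -6·u·v - u]].
At the point, J = [[2.0000, 11.0000], [-1.2500, -8.0000]] (det J = -2.2500).
Solving J·Δ = −F gives Δ = (-9.5556, 1.3056).
Then the next iterate is (u, v)₁ = (-7.5556, 1.8056).
Re-evaluating at (-7.5556, 1.8056): F = (-44.788991, 88.540497), so ‖F‖₂ = 99.2244.

99.2244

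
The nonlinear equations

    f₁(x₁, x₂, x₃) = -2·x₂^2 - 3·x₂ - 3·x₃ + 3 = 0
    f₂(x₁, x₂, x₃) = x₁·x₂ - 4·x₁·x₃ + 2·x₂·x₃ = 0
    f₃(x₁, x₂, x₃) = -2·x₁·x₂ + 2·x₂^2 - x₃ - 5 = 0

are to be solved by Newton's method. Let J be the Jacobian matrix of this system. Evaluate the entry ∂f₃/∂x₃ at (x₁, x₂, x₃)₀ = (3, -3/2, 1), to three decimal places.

-1.000

∂f₃/∂x₃ = -1.
At (3, -3/2, 1) this is -1.000.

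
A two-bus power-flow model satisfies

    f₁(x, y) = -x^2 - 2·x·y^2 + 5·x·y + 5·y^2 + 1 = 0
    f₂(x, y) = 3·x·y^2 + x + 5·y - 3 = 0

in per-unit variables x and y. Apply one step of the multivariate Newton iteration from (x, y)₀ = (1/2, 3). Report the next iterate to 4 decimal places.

(0.4129, 1.3170)

At (1/2, 3): F = (44.2500, 26.0000).
Jacobian J = [[-2·x - 2·y^2 + 5·y, -4·x·y + 5·x + 10·y], [3·y^2 + 1, 6·x·y + 5]].
At the point, J = [[-4.0000, 26.5000], [28.0000, 14.0000]] (det J = -798.0000).
Solving J·Δ = −F gives Δ = (-0.0871, -1.6830).
Then the next iterate is (x, y)₁ = (0.4129, 1.3170).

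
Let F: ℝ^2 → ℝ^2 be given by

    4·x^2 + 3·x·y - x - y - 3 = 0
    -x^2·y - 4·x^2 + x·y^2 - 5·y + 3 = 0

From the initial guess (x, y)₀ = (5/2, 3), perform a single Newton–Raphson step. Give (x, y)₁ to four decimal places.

At (5/2, 3): F = (39.0000, -33.2500).
Jacobian J = [[8·x + 3·y - 1, 3·x - 1], [-2·x·y - 8·x + y^2, -x^2 + 2·x·y - 5]].
At the point, J = [[28.0000, 6.5000], [-26.0000, 3.7500]] (det J = 274.0000).
Solving J·Δ = −F gives Δ = (-1.3225, -0.3029).
Then the next iterate is (x, y)₁ = (1.1775, 2.6971).

(1.1775, 2.6971)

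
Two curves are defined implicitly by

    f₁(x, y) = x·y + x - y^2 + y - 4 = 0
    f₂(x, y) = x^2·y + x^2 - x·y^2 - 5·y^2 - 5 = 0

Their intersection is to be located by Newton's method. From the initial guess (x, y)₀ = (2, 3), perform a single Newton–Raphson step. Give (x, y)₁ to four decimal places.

(1.3893, 1.5191)

At (2, 3): F = (-2.0000, -52.0000).
Jacobian J = [[y + 1, x - 2·y + 1], [2·x·y + 2·x - y^2, x^2 - 2·x·y - 10·y]].
At the point, J = [[4.0000, -3.0000], [7.0000, -38.0000]] (det J = -131.0000).
Solving J·Δ = −F gives Δ = (-0.6107, -1.4809).
Then the next iterate is (x, y)₁ = (1.3893, 1.5191).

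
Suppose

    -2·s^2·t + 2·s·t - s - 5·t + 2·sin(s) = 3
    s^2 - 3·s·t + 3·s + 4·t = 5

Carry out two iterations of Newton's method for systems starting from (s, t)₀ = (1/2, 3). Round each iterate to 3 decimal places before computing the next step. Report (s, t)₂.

At (1/2, 3): F = (-16.04115, 4.250).
Jacobian J = [[-4·s·t + 2·t + 2·cos(s) - 1, -2·s^2 + 2·s - 5], [2·s - 3·t + 3, -3·s + 4]].
At the point, J = [[0.75517, -4.500], [-5.000, 2.500]] (det J = -20.61209).
Solving J·Δ = −F gives Δ = (-1.018, -3.735).
Then the next iterate is (s, t)₁ = (-0.518, -0.735).
Round to (-0.518, -0.735) and repeat: F = (1.35861, -10.36787), J = [[-2.25530, -6.57265], [4.169, 5.554]].
Δ = (4.074, -1.191), so (s, t)₂ = (3.556, -1.926).

(3.556, -1.926)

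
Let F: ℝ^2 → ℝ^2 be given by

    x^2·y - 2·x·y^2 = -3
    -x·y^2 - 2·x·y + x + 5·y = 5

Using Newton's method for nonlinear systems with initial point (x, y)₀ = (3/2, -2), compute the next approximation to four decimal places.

At (3/2, -2): F = (-13.5000, -13.5000).
Jacobian J = [[2·x·y - 2·y^2, x^2 - 4·x·y], [-y^2 - 2·y + 1, -2·x·y - 2·x + 5]].
At the point, J = [[-14.0000, 14.2500], [1.0000, 8.0000]] (det J = -126.2500).
Solving J·Δ = −F gives Δ = (0.6683, 1.6040).
Then the next iterate is (x, y)₁ = (2.1683, -0.3960).

(2.1683, -0.3960)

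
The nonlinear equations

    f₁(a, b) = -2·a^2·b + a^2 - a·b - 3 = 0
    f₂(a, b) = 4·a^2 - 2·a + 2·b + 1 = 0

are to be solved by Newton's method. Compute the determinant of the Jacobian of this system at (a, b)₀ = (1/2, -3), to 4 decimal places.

22.0000

J = [[-4·a·b + 2·a - b, -2·a^2 - a], [8·a - 2, 2]].
At the point, J = [[10.0000, -1.0000], [2.0000, 2.0000]].
det J = 22.0000.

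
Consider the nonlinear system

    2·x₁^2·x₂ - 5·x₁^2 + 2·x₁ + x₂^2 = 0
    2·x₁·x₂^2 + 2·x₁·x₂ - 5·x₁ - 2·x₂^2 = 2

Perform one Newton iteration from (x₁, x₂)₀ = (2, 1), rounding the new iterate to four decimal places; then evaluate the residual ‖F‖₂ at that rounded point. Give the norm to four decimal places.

1.7319

At (2, 1): F = (-7.0000, -6.0000).
Jacobian J = [[4·x₁·x₂ - 10·x₁ + 2, 2·x₁^2 + 2·x₂], [2·x₂^2 + 2·x₂ - 5, 4·x₁·x₂ + 2·x₁ - 4·x₂]].
At the point, J = [[-10.0000, 10.0000], [-1.0000, 8.0000]] (det J = -70.0000).
Solving J·Δ = −F gives Δ = (0.0571, 0.7571).
Then the next iterate is (x₁, x₂)₁ = (2.0571, 1.7571).
Re-evaluating at (2.0571, 1.7571): F = (0.914199, 1.470943), so ‖F‖₂ = 1.7319.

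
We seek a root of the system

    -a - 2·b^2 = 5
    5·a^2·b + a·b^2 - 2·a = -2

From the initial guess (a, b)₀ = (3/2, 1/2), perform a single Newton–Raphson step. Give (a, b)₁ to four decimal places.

At (3/2, 1/2): F = (-7.0000, 5.0000).
Jacobian J = [[-1, -4·b], [10·a·b + b^2 - 2, 5·a^2 + 2·a·b]].
At the point, J = [[-1.0000, -2.0000], [5.7500, 12.7500]] (det J = -1.2500).
Solving J·Δ = −F gives Δ = (-63.4000, 28.2000).
Then the next iterate is (a, b)₁ = (-61.9000, 28.7000).

(-61.9000, 28.7000)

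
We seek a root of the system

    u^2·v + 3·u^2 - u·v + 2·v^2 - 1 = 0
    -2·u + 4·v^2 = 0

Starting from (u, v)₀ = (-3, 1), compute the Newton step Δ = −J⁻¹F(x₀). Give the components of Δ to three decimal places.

(0.952, -1.012)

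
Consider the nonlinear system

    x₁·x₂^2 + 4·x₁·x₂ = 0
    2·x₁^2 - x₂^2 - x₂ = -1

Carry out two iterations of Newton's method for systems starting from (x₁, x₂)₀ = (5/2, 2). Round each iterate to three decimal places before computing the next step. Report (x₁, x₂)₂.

(0.669, 0.710)

At (5/2, 2): F = (30.000, 7.500).
Jacobian J = [[x₂^2 + 4·x₂, 2·x₁·x₂ + 4·x₁], [4·x₁, -2·x₂ - 1]].
At the point, J = [[12.000, 20.000], [10.000, -5.000]] (det J = -260.000).
Solving J·Δ = −F gives Δ = (-1.154, -0.808).
Then the next iterate is (x₁, x₂)₁ = (1.346, 1.192).
Round to (1.346, 1.192) and repeat: F = (8.33021, 2.01057), J = [[6.18886, 8.59286], [5.384, -3.384]].
Δ = (-0.677, -0.482), so (x₁, x₂)₂ = (0.669, 0.710).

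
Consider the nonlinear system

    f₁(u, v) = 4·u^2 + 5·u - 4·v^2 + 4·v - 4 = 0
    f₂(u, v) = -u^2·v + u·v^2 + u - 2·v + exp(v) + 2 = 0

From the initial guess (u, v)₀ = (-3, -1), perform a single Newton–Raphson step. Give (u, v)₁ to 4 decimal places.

(-2.0434, -0.2354)

At (-3, -1): F = (9.0000, 7.367879).
Jacobian J = [[8·u + 5, -8·v + 4], [-2·u·v + v^2 + 1, -u^2 + 2·u·v + exp(v) - 2]].
At the point, J = [[-19.0000, 12.0000], [-4.0000, -4.632121]] (det J = 136.010291).
Solving J·Δ = −F gives Δ = (0.9566, 0.7646).
Then the next iterate is (u, v)₁ = (-2.0434, -0.2354).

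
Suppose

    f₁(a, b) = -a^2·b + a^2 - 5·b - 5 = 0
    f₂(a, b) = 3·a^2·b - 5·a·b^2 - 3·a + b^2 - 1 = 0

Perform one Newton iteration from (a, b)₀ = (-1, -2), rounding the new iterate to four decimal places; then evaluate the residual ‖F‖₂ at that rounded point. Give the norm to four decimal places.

4.4499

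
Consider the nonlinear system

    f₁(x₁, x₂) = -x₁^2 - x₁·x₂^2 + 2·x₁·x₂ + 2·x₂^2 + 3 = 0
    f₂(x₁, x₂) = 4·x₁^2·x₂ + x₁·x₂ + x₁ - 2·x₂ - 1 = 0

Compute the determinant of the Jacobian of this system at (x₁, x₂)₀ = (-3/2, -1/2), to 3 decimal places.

51.875

J = [[-2·x₁ - x₂^2 + 2·x₂, -2·x₁·x₂ + 2·x₁ + 4·x₂], [8·x₁·x₂ + x₂ + 1, 4·x₁^2 + x₁ - 2]].
At the point, J = [[1.750, -6.500], [6.500, 5.500]].
det J = 51.875.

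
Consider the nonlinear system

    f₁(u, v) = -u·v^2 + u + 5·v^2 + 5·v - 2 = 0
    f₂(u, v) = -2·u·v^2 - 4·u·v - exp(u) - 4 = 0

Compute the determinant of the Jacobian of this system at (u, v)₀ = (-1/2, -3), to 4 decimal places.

J = [[-v^2 + 1, -2·u·v + 10·v + 5], [-2·v^2 - 4·v - exp(u), -4·u·v - 4·u]].
At the point, J = [[-8.0000, -28.0000], [-6.606531, -4.0000]].
det J = -152.9829.

-152.9829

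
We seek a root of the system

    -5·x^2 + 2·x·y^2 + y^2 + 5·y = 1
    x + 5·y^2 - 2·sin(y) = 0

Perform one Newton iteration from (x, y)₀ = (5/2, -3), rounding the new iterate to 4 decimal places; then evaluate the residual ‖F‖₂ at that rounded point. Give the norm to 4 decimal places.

72.0860

At (5/2, -3): F = (6.7500, 47.782240).
Jacobian J = [[-10·x + 2·y^2, 4·x·y + 2·y + 5], [1, 10·y - 2·cos(y)]].
At the point, J = [[-7.0000, -31.0000], [1.0000, -28.020015]] (det J = 227.140105).
Solving J·Δ = −F gives Δ = (-5.6886, 1.5023).
Then the next iterate is (x, y)₁ = (-3.1886, -1.4977).
Re-evaluating at (-3.1886, -1.4977): F = (-71.385976, 10.021586), so ‖F‖₂ = 72.0860.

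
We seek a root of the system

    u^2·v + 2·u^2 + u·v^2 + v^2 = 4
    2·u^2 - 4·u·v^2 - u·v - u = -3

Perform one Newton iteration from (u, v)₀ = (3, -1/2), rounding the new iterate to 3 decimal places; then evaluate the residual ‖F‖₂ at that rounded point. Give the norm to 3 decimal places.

At (3, -1/2): F = (10.500, 16.500).
Jacobian J = [[2·u·v + 4·u + v^2, u^2 + 2·u·v + 2·v], [4·u - 4·v^2 - v - 1, -8·u·v - u]].
At the point, J = [[9.250, 5.000], [10.500, 9.000]] (det J = 30.750).
Solving J·Δ = −F gives Δ = (-0.390, -1.378).
Then the next iterate is (u, v)₁ = (2.610, -1.878).
Re-evaluating at (2.610, -1.878): F = (9.56313, -17.90489), so ‖F‖₂ = 20.299.

20.299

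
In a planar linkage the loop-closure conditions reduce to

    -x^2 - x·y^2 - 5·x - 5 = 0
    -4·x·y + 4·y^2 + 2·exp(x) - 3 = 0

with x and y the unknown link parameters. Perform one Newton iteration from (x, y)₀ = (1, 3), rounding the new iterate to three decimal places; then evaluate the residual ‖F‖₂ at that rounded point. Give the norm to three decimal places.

9.796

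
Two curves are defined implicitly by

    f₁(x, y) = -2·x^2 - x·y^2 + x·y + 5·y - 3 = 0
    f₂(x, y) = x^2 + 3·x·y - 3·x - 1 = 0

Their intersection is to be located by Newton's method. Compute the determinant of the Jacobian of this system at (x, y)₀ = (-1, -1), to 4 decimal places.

10.0000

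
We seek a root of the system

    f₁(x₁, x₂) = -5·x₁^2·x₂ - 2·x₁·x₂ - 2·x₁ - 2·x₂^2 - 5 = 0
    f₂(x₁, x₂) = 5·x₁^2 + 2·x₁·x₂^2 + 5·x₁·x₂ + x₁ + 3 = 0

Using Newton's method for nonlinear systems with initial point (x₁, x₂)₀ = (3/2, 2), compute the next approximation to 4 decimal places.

(-0.0310, 2.4771)

At (3/2, 2): F = (-44.5000, 42.7500).
Jacobian J = [[-10·x₁·x₂ - 2·x₂ - 2, -5·x₁^2 - 2·x₁ - 4·x₂], [10·x₁ + 2·x₂^2 + 5·x₂ + 1, 4·x₁·x₂ + 5·x₁]].
At the point, J = [[-36.0000, -22.2500], [34.0000, 19.5000]] (det J = 54.5000).
Solving J·Δ = −F gives Δ = (-1.5310, 0.4771).
Then the next iterate is (x₁, x₂)₁ = (-0.0310, 2.4771).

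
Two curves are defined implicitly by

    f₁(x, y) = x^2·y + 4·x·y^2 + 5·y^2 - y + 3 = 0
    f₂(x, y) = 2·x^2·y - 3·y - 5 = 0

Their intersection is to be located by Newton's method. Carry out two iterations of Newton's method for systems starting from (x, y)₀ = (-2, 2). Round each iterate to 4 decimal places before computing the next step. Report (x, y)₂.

At (-2, 2): F = (-3.0000, 5.0000).
Jacobian J = [[2·x·y + 4·y^2, x^2 + 8·x·y + 10·y - 1], [4·x·y, 2·x^2 - 3]].
At the point, J = [[8.0000, -9.0000], [-16.0000, 5.0000]] (det J = -104.0000).
Solving J·Δ = −F gives Δ = (0.2885, -0.0769).
Then the next iterate is (x, y)₁ = (-1.7115, 1.9231).
Round to (-1.7115, 1.9231) and repeat: F = (-0.116980, 0.497113), J = [[8.210483, -5.170853], [-13.165543, 2.858465]].
Δ = (0.0501, 0.0570), so (x, y)₂ = (-1.6614, 1.9801).

(-1.6614, 1.9801)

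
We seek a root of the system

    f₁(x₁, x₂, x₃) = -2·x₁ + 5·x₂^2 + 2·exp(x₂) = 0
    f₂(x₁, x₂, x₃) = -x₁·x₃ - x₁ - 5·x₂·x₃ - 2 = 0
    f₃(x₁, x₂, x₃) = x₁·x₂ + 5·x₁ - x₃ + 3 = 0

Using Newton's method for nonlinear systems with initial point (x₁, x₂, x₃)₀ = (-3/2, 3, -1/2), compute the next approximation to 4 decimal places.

(-0.6431, 1.7679, -0.2969)

At (-3/2, 3, -1/2): F = (88.171074, 6.2500, -8.5000).
Jacobian J = [[-2, 10·x₂ + 2·exp(x₂), 0], [-x₃ - 1, -5·x₃, -x₁ - 5·x₂], [x₂ + 5, x₁, -1]].
At the point, J = [[-2.0000, 70.171074, 0.0000], [-0.5000, 2.5000, -13.5000], [8.0000, -1.5000, -1.0000]] (det J = -7568.061512).
Solving J·Δ = −F gives Δ = (0.8569, -1.2321, 0.2031).
Then the next iterate is (x₁, x₂, x₃)₁ = (-0.6431, 1.7679, -0.2969).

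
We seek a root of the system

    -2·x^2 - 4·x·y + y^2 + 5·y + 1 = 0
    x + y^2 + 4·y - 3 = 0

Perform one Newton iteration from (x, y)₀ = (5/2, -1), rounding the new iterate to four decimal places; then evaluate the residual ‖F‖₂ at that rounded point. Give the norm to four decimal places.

82.7063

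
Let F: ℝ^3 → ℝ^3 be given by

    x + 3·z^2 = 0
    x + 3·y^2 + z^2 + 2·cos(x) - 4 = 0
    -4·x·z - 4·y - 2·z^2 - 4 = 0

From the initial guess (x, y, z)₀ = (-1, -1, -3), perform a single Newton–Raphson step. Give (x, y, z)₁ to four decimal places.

At (-1, -1, -3): F = (26.0000, 8.080605, -30.0000).
Jacobian J = [[1, 0, 6·z], [-2·sin(x) + 1, 6·y, 2·z], [-4·z, -4, -4·x - 4·z]].
At the point, J = [[1.0000, 0.0000, -18.0000], [2.682942, -6.0000, -6.0000], [12.0000, -4.0000, 16.0000]] (det J = -1222.828178).
Solving J·Δ = −F gives Δ = (0.5739, 0.1271, 1.4763).
Then the next iterate is (x, y, z)₁ = (-0.4261, -0.8729, -1.5237).

(-0.4261, -0.8729, -1.5237)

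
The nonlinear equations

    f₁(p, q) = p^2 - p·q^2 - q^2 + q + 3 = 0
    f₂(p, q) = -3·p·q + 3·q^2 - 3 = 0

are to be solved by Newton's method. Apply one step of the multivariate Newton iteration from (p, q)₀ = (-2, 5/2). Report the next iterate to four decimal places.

(-1.1410, 1.3425)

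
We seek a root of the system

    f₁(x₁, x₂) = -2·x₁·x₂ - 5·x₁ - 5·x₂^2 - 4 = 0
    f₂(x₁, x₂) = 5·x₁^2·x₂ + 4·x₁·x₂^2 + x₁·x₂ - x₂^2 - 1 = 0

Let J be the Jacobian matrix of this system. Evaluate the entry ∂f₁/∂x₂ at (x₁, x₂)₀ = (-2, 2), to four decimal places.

∂f₁/∂x₂ = -2·x₁ - 10·x₂.
At (-2, 2) this is -16.0000.

-16.0000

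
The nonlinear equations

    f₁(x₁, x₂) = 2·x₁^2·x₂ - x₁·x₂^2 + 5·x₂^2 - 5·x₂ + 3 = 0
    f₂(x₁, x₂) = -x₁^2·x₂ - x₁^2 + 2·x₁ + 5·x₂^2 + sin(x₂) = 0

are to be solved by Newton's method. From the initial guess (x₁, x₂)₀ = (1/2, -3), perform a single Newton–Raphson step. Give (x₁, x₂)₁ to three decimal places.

At (1/2, -3): F = (57.000, 46.35888).
Jacobian J = [[4·x₁·x₂ - x₂^2, 2·x₁^2 - 2·x₁·x₂ + 10·x₂ - 5], [-2·x₁·x₂ - 2·x₁ + 2, -x₁^2 + 10·x₂ + cos(x₂)]].
At the point, J = [[-15.000, -31.500], [4.000, -31.23999]] (det J = 594.59989).
Solving J·Δ = −F gives Δ = (0.539, 1.553).
Then the next iterate is (x₁, x₂)₁ = (1.039, -1.447).

(1.039, -1.447)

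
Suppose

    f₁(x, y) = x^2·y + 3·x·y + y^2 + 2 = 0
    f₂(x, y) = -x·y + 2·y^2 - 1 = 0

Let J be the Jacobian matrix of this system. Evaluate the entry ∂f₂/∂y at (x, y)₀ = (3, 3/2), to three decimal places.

3.000

∂f₂/∂y = -x + 4·y.
At (3, 3/2) this is 3.000.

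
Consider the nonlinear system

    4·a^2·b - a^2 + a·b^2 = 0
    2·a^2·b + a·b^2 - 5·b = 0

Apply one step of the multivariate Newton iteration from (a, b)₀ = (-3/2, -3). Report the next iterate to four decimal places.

At (-3/2, -3): F = (-42.7500, -12.0000).
Jacobian J = [[8·a·b - 2·a + b^2, 4·a^2 + 2·a·b], [4·a·b + b^2, 2·a^2 + 2·a·b - 5]].
At the point, J = [[48.0000, 18.0000], [27.0000, 8.5000]] (det J = -78.0000).
Solving J·Δ = −F gives Δ = (-1.8894, 7.4135).
Then the next iterate is (a, b)₁ = (-3.3894, 4.4135).

(-3.3894, 4.4135)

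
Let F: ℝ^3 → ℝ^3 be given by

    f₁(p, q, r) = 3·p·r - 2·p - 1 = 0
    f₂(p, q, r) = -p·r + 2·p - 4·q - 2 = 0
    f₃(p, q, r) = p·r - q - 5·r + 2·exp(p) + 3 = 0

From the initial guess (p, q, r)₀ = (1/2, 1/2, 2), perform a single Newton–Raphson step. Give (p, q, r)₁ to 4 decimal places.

(0.4579, -0.4307, 1.4456)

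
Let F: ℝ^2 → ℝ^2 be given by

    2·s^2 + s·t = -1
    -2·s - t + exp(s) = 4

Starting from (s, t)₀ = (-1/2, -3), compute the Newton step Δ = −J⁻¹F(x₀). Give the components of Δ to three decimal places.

(0.627, -0.267)

At (-1/2, -3): F = (3.000, 0.60653).
Jacobian J = [[4·s + t, s], [exp(s) - 2, -1]].
At the point, J = [[-5.000, -0.500], [-1.39347, -1.000]] (det J = 4.30327).
Solving J·Δ = −F gives Δ = (0.627, -0.267).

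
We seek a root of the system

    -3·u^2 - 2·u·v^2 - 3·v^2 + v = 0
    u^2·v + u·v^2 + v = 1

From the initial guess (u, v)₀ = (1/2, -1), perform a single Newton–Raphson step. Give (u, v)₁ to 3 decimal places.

(11.950, 6.000)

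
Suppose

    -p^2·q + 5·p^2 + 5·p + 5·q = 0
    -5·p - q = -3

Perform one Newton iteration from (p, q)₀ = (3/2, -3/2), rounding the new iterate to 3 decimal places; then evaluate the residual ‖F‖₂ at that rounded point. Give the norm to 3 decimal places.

At (3/2, -3/2): F = (14.625, -3.000).
Jacobian J = [[-2·p·q + 10·p + 5, -p^2 + 5], [-5, -1]].
At the point, J = [[24.500, 2.750], [-5.000, -1.000]] (det J = -10.750).
Solving J·Δ = −F gives Δ = (-0.593, -0.035).
Then the next iterate is (p, q)₁ = (0.907, -1.535).
Re-evaluating at (0.907, -1.535): F = (2.23601, 0.000), so ‖F‖₂ = 2.236.

2.236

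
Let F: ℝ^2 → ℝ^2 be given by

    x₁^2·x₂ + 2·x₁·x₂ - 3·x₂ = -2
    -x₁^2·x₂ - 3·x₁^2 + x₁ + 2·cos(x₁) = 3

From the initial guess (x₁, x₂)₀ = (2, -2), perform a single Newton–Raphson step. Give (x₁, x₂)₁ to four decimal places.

(1.1516, -2.4361)

At (2, -2): F = (-8.0000, -5.832294).
Jacobian J = [[2·x₁·x₂ + 2·x₂, x₁^2 + 2·x₁ - 3], [-2·x₁·x₂ - 6·x₁ - 2·sin(x₁) + 1, -x₁^2]].
At the point, J = [[-12.0000, 5.0000], [-4.818595, -4.0000]] (det J = 72.092974).
Solving J·Δ = −F gives Δ = (-0.8484, -0.4361).
Then the next iterate is (x₁, x₂)₁ = (1.1516, -2.4361).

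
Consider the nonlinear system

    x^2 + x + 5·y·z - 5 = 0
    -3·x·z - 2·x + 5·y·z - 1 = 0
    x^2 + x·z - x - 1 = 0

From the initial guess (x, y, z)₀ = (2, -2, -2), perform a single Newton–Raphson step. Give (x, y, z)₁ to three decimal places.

At (2, -2, -2): F = (21.000, 27.000, -3.000).
Jacobian J = [[2·x + 1, 5·z, 5·y], [-3·z - 2, 5·z, -3·x + 5·y], [2·x + z - 1, 0, x]].
At the point, J = [[5.000, -10.000, -10.000], [4.000, -10.000, -16.000], [1.000, 0.000, 2.000]] (det J = 40.000).
Solving J·Δ = −F gives Δ = (1.500, 2.100, 0.750).
Then the next iterate is (x, y, z)₁ = (3.500, 0.100, -1.250).

(3.500, 0.100, -1.250)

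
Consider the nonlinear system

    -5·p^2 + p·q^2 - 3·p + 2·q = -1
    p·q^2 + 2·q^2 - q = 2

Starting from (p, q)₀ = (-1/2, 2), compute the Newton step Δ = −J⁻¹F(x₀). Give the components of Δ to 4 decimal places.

(-0.5417, 0.0333)

At (-1/2, 2): F = (3.2500, 2.0000).
Jacobian J = [[-10·p + q^2 - 3, 2·p·q + 2], [q^2, 2·p·q + 4·q - 1]].
At the point, J = [[6.0000, 0.0000], [4.0000, 5.0000]] (det J = 30.0000).
Solving J·Δ = −F gives Δ = (-0.5417, 0.0333).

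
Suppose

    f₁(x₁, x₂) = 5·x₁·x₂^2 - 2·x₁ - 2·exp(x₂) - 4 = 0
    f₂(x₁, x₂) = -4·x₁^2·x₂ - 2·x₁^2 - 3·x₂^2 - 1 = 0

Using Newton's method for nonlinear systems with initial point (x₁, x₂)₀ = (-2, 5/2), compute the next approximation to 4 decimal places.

(-1.1192, 1.6784)

At (-2, 5/2): F = (-86.864988, -67.7500).
Jacobian J = [[5·x₂^2 - 2, 10·x₁·x₂ - 2·exp(x₂)], [-8·x₁·x₂ - 4·x₁, -4·x₁^2 - 6·x₂]].
At the point, J = [[29.2500, -74.364988], [48.0000, -31.0000]] (det J = 2662.769420).
Solving J·Δ = −F gives Δ = (0.8808, -0.8216).
Then the next iterate is (x₁, x₂)₁ = (-1.1192, 1.6784).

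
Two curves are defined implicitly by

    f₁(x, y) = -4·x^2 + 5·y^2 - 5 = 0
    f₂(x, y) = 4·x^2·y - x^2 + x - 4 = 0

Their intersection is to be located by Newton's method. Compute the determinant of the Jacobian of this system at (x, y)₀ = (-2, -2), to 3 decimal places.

996.000

J = [[-8·x, 10·y], [8·x·y - 2·x + 1, 4·x^2]].
At the point, J = [[16.000, -20.000], [37.000, 16.000]].
det J = 996.000.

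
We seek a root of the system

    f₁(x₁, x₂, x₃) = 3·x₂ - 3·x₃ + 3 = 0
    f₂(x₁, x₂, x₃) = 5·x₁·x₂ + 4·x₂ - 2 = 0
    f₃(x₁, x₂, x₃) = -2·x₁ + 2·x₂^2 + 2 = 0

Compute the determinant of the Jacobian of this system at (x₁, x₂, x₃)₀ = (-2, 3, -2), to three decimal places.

J = [[0, 3, -3], [5·x₂, 5·x₁ + 4, 0], [-2, 4·x₂, 0]].
At the point, J = [[0.000, 3.000, -3.000], [15.000, -6.000, 0.000], [-2.000, 12.000, 0.000]].
det J = -504.000.

-504.000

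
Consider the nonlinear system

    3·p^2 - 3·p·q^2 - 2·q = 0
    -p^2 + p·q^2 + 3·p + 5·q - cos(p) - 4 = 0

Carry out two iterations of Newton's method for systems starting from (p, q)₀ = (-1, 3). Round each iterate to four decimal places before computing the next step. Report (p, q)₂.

At (-1, 3): F = (24.0000, -2.540302).
Jacobian J = [[6·p - 3·q^2, -6·p·q - 2], [-2·p + q^2 + sin(p) + 3, 2·p·q + 5]].
At the point, J = [[-33.0000, 16.0000], [13.158529, -1.0000]] (det J = -177.536464).
Solving J·Δ = −F gives Δ = (0.0938, -1.3066).
Then the next iterate is (p, q)₁ = (-0.9062, 1.6934).
Round to (-0.9062, 1.6934) and repeat: F = (6.872662, -2.288162), J = [[-14.040011, 7.207354], [6.892838, 1.930882]].
Δ = (0.3876, -0.1985), so (p, q)₂ = (-0.5186, 1.4949).

(-0.5186, 1.4949)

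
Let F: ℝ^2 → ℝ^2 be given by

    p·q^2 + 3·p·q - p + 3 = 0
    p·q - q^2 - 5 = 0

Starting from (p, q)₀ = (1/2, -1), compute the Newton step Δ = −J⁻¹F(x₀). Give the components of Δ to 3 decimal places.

(1.000, 3.000)

At (1/2, -1): F = (1.500, -6.500).
Jacobian J = [[q^2 + 3·q - 1, 2·p·q + 3·p], [q, p - 2·q]].
At the point, J = [[-3.000, 0.500], [-1.000, 2.500]] (det J = -7.000).
Solving J·Δ = −F gives Δ = (1.000, 3.000).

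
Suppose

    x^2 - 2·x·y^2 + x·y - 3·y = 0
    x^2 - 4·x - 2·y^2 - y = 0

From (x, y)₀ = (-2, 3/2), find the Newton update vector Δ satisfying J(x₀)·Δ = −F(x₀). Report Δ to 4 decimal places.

(0.7667, -0.0190)

At (-2, 3/2): F = (5.5000, 6.0000).
Jacobian J = [[2·x - 2·y^2 + y, -4·x·y + x - 3], [2·x - 4, -4·y - 1]].
At the point, J = [[-7.0000, 7.0000], [-8.0000, -7.0000]] (det J = 105.0000).
Solving J·Δ = −F gives Δ = (0.7667, -0.0190).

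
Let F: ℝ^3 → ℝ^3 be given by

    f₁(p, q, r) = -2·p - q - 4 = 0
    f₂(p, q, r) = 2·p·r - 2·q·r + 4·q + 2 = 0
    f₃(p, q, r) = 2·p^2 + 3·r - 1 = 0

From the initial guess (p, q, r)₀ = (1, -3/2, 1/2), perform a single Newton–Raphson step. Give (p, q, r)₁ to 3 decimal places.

At (1, -3/2, 1/2): F = (-4.500, -1.500, 2.500).
Jacobian J = [[-2, -1, 0], [2·r, -2·r + 4, 2·p - 2·q], [4·p, 0, 3]].
At the point, J = [[-2.000, -1.000, 0.000], [1.000, 3.000, 5.000], [4.000, 0.000, 3.000]] (det J = -35.000).
Solving J·Δ = −F gives Δ = (-1.643, -1.214, 1.357).
Then the next iterate is (p, q, r)₁ = (-0.643, -2.714, 1.857).

(-0.643, -2.714, 1.857)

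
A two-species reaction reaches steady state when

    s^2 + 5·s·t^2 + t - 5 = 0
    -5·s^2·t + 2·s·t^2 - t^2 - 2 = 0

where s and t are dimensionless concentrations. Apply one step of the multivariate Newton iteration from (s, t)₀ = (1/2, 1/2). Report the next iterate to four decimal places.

(-2.7761, 3.6418)

At (1/2, 1/2): F = (-3.6250, -2.6250).
Jacobian J = [[2·s + 5·t^2, 10·s·t + 1], [-10·s·t + 2·t^2, -5·s^2 + 4·s·t - 2·t]].
At the point, J = [[2.2500, 3.5000], [-2.0000, -1.2500]] (det J = 4.1875).
Solving J·Δ = −F gives Δ = (-3.2761, 3.1418).
Then the next iterate is (s, t)₁ = (-2.7761, 3.6418).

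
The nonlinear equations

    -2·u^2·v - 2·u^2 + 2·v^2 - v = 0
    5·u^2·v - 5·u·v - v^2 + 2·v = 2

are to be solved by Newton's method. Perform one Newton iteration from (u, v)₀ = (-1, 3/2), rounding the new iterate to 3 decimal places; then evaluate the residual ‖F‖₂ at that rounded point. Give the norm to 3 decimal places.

3.693

At (-1, 3/2): F = (-2.000, 13.750).
Jacobian J = [[-4·u·v - 4·u, -2·u^2 + 4·v - 1], [10·u·v - 5·v, 5·u^2 - 5·u - 2·v + 2]].
At the point, J = [[10.000, 3.000], [-22.500, 9.000]] (det J = 157.500).
Solving J·Δ = −F gives Δ = (0.376, -0.587).
Then the next iterate is (u, v)₁ = (-0.624, 0.913).
Re-evaluating at (-0.624, 0.913): F = (-0.73561, 3.61849), so ‖F‖₂ = 3.693.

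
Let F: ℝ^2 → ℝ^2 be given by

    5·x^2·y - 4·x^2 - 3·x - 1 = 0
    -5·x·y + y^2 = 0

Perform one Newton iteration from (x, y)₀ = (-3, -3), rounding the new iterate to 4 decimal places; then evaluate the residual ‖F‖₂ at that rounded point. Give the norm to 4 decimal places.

76.9412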